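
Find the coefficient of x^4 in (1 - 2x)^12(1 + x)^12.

-561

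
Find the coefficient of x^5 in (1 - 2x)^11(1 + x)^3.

-2684

Coefficient of x^5 = Σ_{j} C(11,j)·(-2)^j·C(3,5-j)·1^(5-j) for j from 2 to 5.
= 220 + (-3960) + 15840 + (-14784) = -2684.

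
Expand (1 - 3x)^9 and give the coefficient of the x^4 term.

10206

The general term is C(9,j)·(1)^j·(-3x)^(9-j); the x^4 term has j = 5.
C(9,5) = 126.
Coefficient = C(9,5) · (-3)^4 = 126 · 81 = 10206.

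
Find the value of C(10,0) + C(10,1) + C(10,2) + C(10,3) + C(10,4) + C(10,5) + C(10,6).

1 + 10 + 45 + 120 + 210 + 252 + 210 = 848.

848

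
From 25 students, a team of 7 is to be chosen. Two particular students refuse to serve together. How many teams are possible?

447051

All 7-subsets: C(25,7) = 480700. Those containing both fixed elements: C(23,5) = 33649.
480700 − 33649 = 447051.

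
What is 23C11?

C(23,11) = (23·22·21·20·19·18·17·16·15·14·13) / 11! = 53970627110400 / 39916800 = 1352078.

1352078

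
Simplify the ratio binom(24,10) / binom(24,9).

C(n,k+1)/C(n,k) = (n−k)/(k+1) = (24−9)/(9+1) = 15/10 = 3/2.

3/2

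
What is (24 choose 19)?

42504

C(24,19) = C(24,5) by symmetry.
C(24,5) = (24·23·22·21·20) / 5! = 5100480 / 120 = 42504.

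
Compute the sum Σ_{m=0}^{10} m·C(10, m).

Since m·C(10,m) = 10·C(9,m−1), the sum is 10·2^9 = 10·512 = 5120.

5120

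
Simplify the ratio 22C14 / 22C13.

9/14

C(n,k+1)/C(n,k) = (n−k)/(k+1) = (22−13)/(13+1) = 9/14.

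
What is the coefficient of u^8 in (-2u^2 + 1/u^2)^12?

126720

General term: C(12,j)·(-2u^2)^j·(1/u^2)^(12-j), with u-exponent 2j − 2(12−j) = 4j − 24.
Set 4j − 24 = 8: j = 8.
C(12,8) = 495; (-2)^8 = 256; 1^4 = 1.
Coefficient = 495 · 256 · 1 = 126720.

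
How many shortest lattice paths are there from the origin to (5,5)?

252

Each path is a sequence of 10 steps with 5 rights: C(10,5) = 252.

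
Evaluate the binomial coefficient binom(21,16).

20349

C(21,16) = C(21,5) by symmetry.
C(21,5) = (21·20·19·18·17) / 5! = 2441880 / 120 = 20349.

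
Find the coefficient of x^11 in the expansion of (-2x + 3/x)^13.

159744

General term: C(13,j)·(-2x)^j·(3/x)^(13-j), with x-exponent 1j − 1(13−j) = 2j − 13.
Set 2j − 13 = 11: j = 12.
C(13,12) = 13; (-2)^12 = 4096; 3^1 = 3.
Coefficient = 13 · 4096 · 3 = 159744.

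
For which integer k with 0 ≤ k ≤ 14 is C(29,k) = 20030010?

10

C(29,k) increases on 0 ≤ k ≤ 14. C(29,9) = 10015005 and C(29,10) = 20030010, so k = 10.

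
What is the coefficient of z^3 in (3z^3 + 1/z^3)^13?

3752892

General term: C(13,j)·(3z^3)^j·(1/z^3)^(13-j), with z-exponent 3j − 3(13−j) = 6j − 39.
Set 6j − 39 = 3: j = 7.
C(13,7) = 1716; 3^7 = 2187; 1^6 = 1.
Coefficient = 1716 · 2187 · 1 = 3752892.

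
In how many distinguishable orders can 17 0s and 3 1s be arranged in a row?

Choose positions for the 0s: C(20,17) = 1140.

1140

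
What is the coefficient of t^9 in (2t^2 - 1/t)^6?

-192

General term: C(6,j)·(2t^2)^j·(-1/t)^(6-j), with t-exponent 2j − 1(6−j) = 3j − 6.
Set 3j − 6 = 9: j = 5.
C(6,5) = 6; 2^5 = 32; (-1)^1 = -1.
Coefficient = 6 · 32 · (-1) = -192.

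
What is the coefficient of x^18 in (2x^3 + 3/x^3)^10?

General term: C(10,j)·(2x^3)^j·(3/x^3)^(10-j), with x-exponent 3j − 3(10−j) = 6j − 30.
Set 6j − 30 = 18: j = 8.
C(10,8) = 45; 2^8 = 256; 3^2 = 9.
Coefficient = 45 · 256 · 9 = 103680.

103680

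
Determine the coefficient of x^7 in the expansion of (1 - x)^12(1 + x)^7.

-28

Coefficient of x^7 = Σ_{j} C(12,j)·(-1)^j·C(7,7-j)·1^(7-j) for j from 0 to 7.
= 1 + (-84) + 1386 + (-7700) + 17325 + (-16632) + 6468 + (-792) = -28.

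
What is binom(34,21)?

927983760

C(34,21) = C(34,13) by symmetry.
C(34,13) = (34·33·32·31·30·29·28·27·26·25·24·23·22) / 13! = 5778574175582208000 / 6227020800 = 927983760.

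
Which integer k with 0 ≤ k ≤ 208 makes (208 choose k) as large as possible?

C(208,k) is maximized at k = 208/2 = 104.

104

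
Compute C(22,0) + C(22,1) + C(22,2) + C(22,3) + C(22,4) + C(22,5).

35443

1 + 22 + 231 + 1540 + 7315 + 26334 = 35443.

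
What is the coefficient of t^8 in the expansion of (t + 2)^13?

41184

The general term is C(13,j)·(t)^j·(2)^(13-j); the t^8 term has j = 8.
C(13,8) = 1287.
Coefficient = C(13,8) · 2^5 = 1287 · 32 = 41184.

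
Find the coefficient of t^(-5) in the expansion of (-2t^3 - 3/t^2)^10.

General term: C(10,j)·(-2t^3)^j·(-3/t^2)^(10-j), with t-exponent 3j − 2(10−j) = 5j − 20.
Set 5j − 20 = -5: j = 3.
C(10,3) = 120; (-2)^3 = -8; (-3)^7 = -2187.
Coefficient = 120 · (-8) · (-2187) = 2099520.

2099520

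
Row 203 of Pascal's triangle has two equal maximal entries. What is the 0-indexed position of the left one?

101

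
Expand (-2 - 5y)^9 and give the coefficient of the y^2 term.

The general term is C(9,j)·(-2)^j·(-5y)^(9-j); the y^2 term has j = 7.
C(9,7) = 36.
Coefficient = C(9,7) · (-2)^7 · (-5)^2 = 36 · (-128) · 25 = -115200.

-115200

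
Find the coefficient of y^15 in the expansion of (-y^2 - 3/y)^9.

General term: C(9,j)·(-y^2)^j·(-3/y)^(9-j), with y-exponent 2j − 1(9−j) = 3j − 9.
Set 3j − 9 = 15: j = 8.
C(9,8) = 9; (-1)^8 = 1; (-3)^1 = -3.
Coefficient = 9 · 1 · (-3) = -27.

-27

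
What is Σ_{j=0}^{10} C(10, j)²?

By Vandermonde's identity, Σ C(10,j)² = C(20,10) = 184756.

184756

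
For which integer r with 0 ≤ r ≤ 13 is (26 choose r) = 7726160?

11

C(26,r) increases on 0 ≤ r ≤ 13. C(26,10) = 5311735 and C(26,11) = 7726160, so r = 11.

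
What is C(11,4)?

C(11,4) = (11·10·9·8) / 4! = 7920 / 24 = 330.

330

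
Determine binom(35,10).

C(35,10) = (35·34·33·32·31·30·29·28·27·26) / 10! = 666172912204800 / 3628800 = 183579396.

183579396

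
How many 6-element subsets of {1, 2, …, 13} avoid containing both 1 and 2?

All 6-subsets: C(13,6) = 1716. Those containing both fixed elements: C(11,4) = 330.
1716 − 330 = 1386.

1386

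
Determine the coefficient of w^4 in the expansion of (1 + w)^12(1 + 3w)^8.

46221

Coefficient of w^4 = Σ_{j} C(12,j)·1^j·C(8,4-j)·3^(4-j) for j from 0 to 4.
= 5670 + 18144 + 16632 + 5280 + 495 = 46221.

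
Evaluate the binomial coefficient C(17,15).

C(17,15) = C(17,2) by symmetry.
C(17,2) = (17·16) / 2! = 272 / 2 = 136.

136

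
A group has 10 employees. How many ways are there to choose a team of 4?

210

This is C(10,4) = 210.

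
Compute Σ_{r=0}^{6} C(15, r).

9949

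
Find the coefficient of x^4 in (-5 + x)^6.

375

The general term is C(6,j)·(-5)^j·(x)^(6-j); the x^4 term has j = 2.
C(6,2) = 15.
Coefficient = C(6,2) · (-5)^2 = 15 · 25 = 375.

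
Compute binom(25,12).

5200300

C(25,12) = (25·24·23·22·21·20·19·18·17·16·15·14) / 12! = 2490952020480000 / 479001600 = 5200300.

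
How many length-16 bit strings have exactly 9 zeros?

Choose the 9 positions: C(16,9) = 11440.

11440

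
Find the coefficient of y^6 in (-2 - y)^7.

The general term is C(7,j)·(-2)^j·(-y)^(7-j); the y^6 term has j = 1.
C(7,1) = 7.
Coefficient = C(7,1) · (-2)^1 = 7 · (-2) = -14.

-14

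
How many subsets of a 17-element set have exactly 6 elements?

12376

Choose the 6 positions: C(17,6) = 12376.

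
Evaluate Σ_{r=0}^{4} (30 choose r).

1 + 30 + 435 + 4060 + 27405 = 31931.

31931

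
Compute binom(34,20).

1391975640

C(34,20) = C(34,14) by symmetry.
C(34,14) = (34·33·32·31·30·29·28·27·26·25·24·23·22·21) / 14! = 121350057687226368000 / 87178291200 = 1391975640.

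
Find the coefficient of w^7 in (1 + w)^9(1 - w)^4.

36

Coefficient of w^7 = Σ_{j} C(9,j)·1^j·C(4,7-j)·(-1)^(7-j) for j from 3 to 7.
= 84 + (-504) + 756 + (-336) + 36 = 36.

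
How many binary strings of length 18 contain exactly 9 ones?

Choose the 9 positions: C(18,9) = 48620.

48620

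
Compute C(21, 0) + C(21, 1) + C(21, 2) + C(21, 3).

1562

1 + 21 + 210 + 1330 = 1562.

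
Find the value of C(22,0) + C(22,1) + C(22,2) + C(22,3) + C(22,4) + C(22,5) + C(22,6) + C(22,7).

1 + 22 + 231 + 1540 + 7315 + 26334 + 74613 + 170544 = 280600.

280600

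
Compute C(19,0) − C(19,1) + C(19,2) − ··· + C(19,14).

3060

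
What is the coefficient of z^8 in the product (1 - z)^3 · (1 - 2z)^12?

633600

Coefficient of z^8 = Σ_{j} C(3,j)·(-1)^j·C(12,8-j)·(-2)^(8-j) for j from 0 to 3.
= 126720 + 304128 + 177408 + 25344 = 633600.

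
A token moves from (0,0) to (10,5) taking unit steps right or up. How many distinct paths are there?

3003

Each path is a sequence of 15 steps with 10 rights: C(15,10) = 3003.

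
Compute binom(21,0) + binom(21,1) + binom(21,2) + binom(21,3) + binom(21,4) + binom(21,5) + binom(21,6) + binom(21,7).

1 + 21 + 210 + 1330 + 5985 + 20349 + 54264 + 116280 = 198440.

198440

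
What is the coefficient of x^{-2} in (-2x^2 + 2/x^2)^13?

14057472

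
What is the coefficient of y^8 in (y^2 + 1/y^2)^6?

6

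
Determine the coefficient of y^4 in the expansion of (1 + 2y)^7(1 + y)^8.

Coefficient of y^4 = Σ_{j} C(7,j)·2^j·C(8,4-j)·1^(4-j) for j from 0 to 4.
= 70 + 784 + 2352 + 2240 + 560 = 6006.

6006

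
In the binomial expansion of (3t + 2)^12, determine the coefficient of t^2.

608256

The general term is C(12,j)·(3t)^j·(2)^(12-j); the t^2 term has j = 2.
C(12,2) = 66.
Coefficient = C(12,2) · 3^2 · 2^10 = 66 · 9 · 1024 = 608256.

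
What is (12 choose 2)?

C(12,2) = (12·11) / 2! = 132 / 2 = 66.

66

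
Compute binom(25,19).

C(25,19) = C(25,6) by symmetry.
C(25,6) = (25·24·23·22·21·20) / 6! = 127512000 / 720 = 177100.

177100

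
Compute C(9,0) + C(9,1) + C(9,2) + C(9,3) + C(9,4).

256

1 + 9 + 36 + 84 + 126 = 256.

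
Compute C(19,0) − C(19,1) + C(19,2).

The partial alternating sum Σ_{k=0}^{2} (−1)^k C(19,k) = (−1)^2 C(18,2) = 153.

153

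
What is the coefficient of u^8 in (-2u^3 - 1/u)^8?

General term: C(8,j)·(-2u^3)^j·(-1/u)^(8-j), with u-exponent 3j − 1(8−j) = 4j − 8.
Set 4j − 8 = 8: j = 4.
C(8,4) = 70; (-2)^4 = 16; (-1)^4 = 1.
Coefficient = 70 · 16 · 1 = 1120.

1120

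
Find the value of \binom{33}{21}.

354817320

C(33,21) = C(33,12) by symmetry.
C(33,12) = (33·32·31·30·29·28·27·26·25·24·23·22) / 12! = 169958063987712000 / 479001600 = 354817320.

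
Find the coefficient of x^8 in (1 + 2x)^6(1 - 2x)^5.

Coefficient of x^8 = Σ_{j} C(6,j)·2^j·C(5,8-j)·(-2)^(8-j) for j from 3 to 6.
= (-5120) + 19200 + (-15360) + 2560 = 1280.

1280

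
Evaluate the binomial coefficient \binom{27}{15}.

C(27,15) = C(27,12) by symmetry.
C(27,12) = (27·26·25·24·23·22·21·20·19·18·17·16) / 12! = 8326896754176000 / 479001600 = 17383860.

17383860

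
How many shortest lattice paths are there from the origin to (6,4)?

210

Each path is a sequence of 10 steps with 6 rights: C(10,6) = 210.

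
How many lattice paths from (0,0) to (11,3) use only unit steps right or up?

Each path is a sequence of 14 steps with 11 rights: C(14,11) = 364.

364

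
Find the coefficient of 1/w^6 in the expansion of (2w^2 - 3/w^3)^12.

43110144

General term: C(12,j)·(2w^2)^j·(-3/w^3)^(12-j), with w-exponent 2j − 3(12−j) = 5j − 36.
Set 5j − 36 = -6: j = 6.
C(12,6) = 924; 2^6 = 64; (-3)^6 = 729.
Coefficient = 924 · 64 · 729 = 43110144.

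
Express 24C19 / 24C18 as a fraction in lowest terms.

6/19

C(n,k+1)/C(n,k) = (n−k)/(k+1) = (24−18)/(18+1) = 6/19.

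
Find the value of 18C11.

C(18,11) = C(18,7) by symmetry.
C(18,7) = (18·17·16·15·14·13·12) / 7! = 160392960 / 5040 = 31824.

31824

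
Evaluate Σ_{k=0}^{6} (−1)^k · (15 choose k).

3003

The partial alternating sum Σ_{k=0}^{6} (−1)^k C(15,k) = (−1)^6 C(14,6) = 3003.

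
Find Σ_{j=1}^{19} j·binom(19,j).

4980736

Since j·C(19,j) = 19·C(18,j−1), the sum is 19·2^18 = 19·262144 = 4980736.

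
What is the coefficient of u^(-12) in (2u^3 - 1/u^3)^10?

-960

General term: C(10,j)·(2u^3)^j·(-1/u^3)^(10-j), with u-exponent 3j − 3(10−j) = 6j − 30.
Set 6j − 30 = -12: j = 3.
C(10,3) = 120; 2^3 = 8; (-1)^7 = -1.
Coefficient = 120 · 8 · (-1) = -960.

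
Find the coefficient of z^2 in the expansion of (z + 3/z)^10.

17010

General term: C(10,j)·(z)^j·(3/z)^(10-j), with z-exponent 1j − 1(10−j) = 2j − 10.
Set 2j − 10 = 2: j = 6.
C(10,6) = 210; 1^6 = 1; 3^4 = 81.
Coefficient = 210 · 1 · 81 = 17010.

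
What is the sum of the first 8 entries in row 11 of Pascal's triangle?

1 + 11 + 55 + 165 + 330 + 462 + 462 + 330 = 1816.

1816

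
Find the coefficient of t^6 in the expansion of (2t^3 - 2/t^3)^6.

General term: C(6,j)·(2t^3)^j·(-2/t^3)^(6-j), with t-exponent 3j − 3(6−j) = 6j − 18.
Set 6j − 18 = 6: j = 4.
C(6,4) = 15; 2^4 = 16; (-2)^2 = 4.
Coefficient = 15 · 16 · 4 = 960.

960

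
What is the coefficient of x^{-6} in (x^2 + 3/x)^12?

3897234

General term: C(12,j)·(x^2)^j·(3/x)^(12-j), with x-exponent 2j − 1(12−j) = 3j − 12.
Set 3j − 12 = -6: j = 2.
C(12,2) = 66; 1^2 = 1; 3^10 = 59049.
Coefficient = 66 · 1 · 59049 = 3897234.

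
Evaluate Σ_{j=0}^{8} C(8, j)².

12870

By Vandermonde's identity, Σ C(8,j)² = C(16,8) = 12870.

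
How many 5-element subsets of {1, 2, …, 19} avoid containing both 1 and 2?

All 5-subsets: C(19,5) = 11628. Those containing both fixed elements: C(17,3) = 680.
11628 − 680 = 10948.

10948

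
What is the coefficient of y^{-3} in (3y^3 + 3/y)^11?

9743085

General term: C(11,j)·(3y^3)^j·(3/y)^(11-j), with y-exponent 3j − 1(11−j) = 4j − 11.
Set 4j − 11 = -3: j = 2.
C(11,2) = 55; 3^2 = 9; 3^9 = 19683.
Coefficient = 55 · 9 · 19683 = 9743085.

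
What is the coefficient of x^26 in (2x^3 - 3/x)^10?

-15360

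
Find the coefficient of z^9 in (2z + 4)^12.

The general term is C(12,j)·(2z)^j·(4)^(12-j); the z^9 term has j = 9.
C(12,9) = 220.
Coefficient = C(12,9) · 2^9 · 4^3 = 220 · 512 · 64 = 7208960.

7208960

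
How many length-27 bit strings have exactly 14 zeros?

Choose the 14 positions: C(27,14) = 20058300.

20058300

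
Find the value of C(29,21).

C(29,21) = C(29,8) by symmetry.
C(29,8) = (29·28·27·26·25·24·23·22) / 8! = 173059286400 / 40320 = 4292145.

4292145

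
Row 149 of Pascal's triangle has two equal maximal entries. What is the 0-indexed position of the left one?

For odd n = 149, C(149,j) peaks at j = (n−1)/2 and (n+1)/2; the lower is 74.

74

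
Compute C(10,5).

C(10,5) = (10·9·8·7·6) / 5! = 30240 / 120 = 252.

252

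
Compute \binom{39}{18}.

62359143990

C(39,18) = (39·38·37·36·35·34·33·32·31·30·29·28·27·26·25·24·23·22) / 18! = 399246543793282239774720000 / 6402373705728000 = 62359143990.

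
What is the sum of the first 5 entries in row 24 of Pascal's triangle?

12951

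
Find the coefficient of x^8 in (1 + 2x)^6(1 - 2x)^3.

Coefficient of x^8 = Σ_{j} C(6,j)·2^j·C(3,8-j)·(-2)^(8-j) for j from 5 to 6.
= (-1536) + 768 = -768.

-768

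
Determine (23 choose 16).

C(23,16) = C(23,7) by symmetry.
C(23,7) = (23·22·21·20·19·18·17) / 7! = 1235591280 / 5040 = 245157.

245157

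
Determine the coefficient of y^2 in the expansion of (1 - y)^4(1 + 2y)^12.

174

Coefficient of y^2 = Σ_{j} C(4,j)·(-1)^j·C(12,2-j)·2^(2-j) for j from 0 to 2.
= 264 + (-96) + 6 = 174.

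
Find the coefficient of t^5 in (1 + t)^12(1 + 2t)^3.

Coefficient of t^5 = Σ_{j} C(12,j)·1^j·C(3,5-j)·2^(5-j) for j from 2 to 5.
= 528 + 2640 + 2970 + 792 = 6930.

6930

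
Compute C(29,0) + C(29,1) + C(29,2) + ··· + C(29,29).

536870912

Setting x = 1 in (1+x)^29 gives Σ C(29,i) = 2^29 = 536870912.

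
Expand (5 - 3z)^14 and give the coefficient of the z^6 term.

The general term is C(14,j)·(5)^j·(-3z)^(14-j); the z^6 term has j = 8.
C(14,8) = 3003.
Coefficient = C(14,8) · 5^8 · (-3)^6 = 3003 · 390625 · 729 = 855151171875.

855151171875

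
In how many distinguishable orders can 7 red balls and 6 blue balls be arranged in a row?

Choose positions for the red balls: C(13,7) = 1716.

1716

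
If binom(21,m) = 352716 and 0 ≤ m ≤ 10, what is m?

C(21,m) increases on 0 ≤ m ≤ 10. C(21,9) = 293930 and C(21,10) = 352716, so m = 10.

10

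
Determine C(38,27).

1203322288

C(38,27) = C(38,11) by symmetry.
C(38,11) = (38·37·36·35·34·33·32·31·30·29·28) / 11! = 48032775105638400 / 39916800 = 1203322288.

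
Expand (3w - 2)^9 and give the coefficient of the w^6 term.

The general term is C(9,j)·(3w)^j·(-2)^(9-j); the w^6 term has j = 6.
C(9,6) = 84.
Coefficient = C(9,6) · 3^6 · (-2)^3 = 84 · 729 · (-8) = -489888.

-489888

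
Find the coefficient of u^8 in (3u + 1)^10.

The general term is C(10,j)·(3u)^j·(1)^(10-j); the u^8 term has j = 8.
C(10,8) = 45.
Coefficient = C(10,8) · 3^8 = 45 · 6561 = 295245.

295245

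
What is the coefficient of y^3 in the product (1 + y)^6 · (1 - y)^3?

-8

Coefficient of y^3 = Σ_{j} C(6,j)·1^j·C(3,3-j)·(-1)^(3-j) for j from 0 to 3.
= (-1) + 18 + (-45) + 20 = -8.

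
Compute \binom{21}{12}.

C(21,12) = C(21,9) by symmetry.
C(21,9) = (21·20·19·18·17·16·15·14·13) / 9! = 106661318400 / 362880 = 293930.

293930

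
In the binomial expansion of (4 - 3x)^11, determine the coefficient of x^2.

129761280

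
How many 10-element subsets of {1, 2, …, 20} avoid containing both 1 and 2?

140998

All 10-subsets: C(20,10) = 184756. Those containing both fixed elements: C(18,8) = 43758.
184756 − 43758 = 140998.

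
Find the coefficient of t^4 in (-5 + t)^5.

The general term is C(5,j)·(-5)^j·(t)^(5-j); the t^4 term has j = 1.
C(5,1) = 5.
Coefficient = C(5,1) · (-5)^1 = 5 · (-5) = -25.

-25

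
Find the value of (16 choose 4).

C(16,4) = (16·15·14·13) / 4! = 43680 / 24 = 1820.

1820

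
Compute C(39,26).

C(39,26) = C(39,13) by symmetry.
C(39,13) = (39·38·37·36·35·34·33·32·31·30·29·28·27) / 13! = 50578512186237235200 / 6227020800 = 8122425444.

8122425444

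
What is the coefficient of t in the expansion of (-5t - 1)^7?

-35

The general term is C(7,j)·(-5t)^j·(-1)^(7-j); the t^1 term has j = 1.
C(7,1) = 7.
Coefficient = C(7,1) · (-5)^1 = 7 · (-5) = -35.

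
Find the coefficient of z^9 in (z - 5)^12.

The general term is C(12,j)·(z)^j·(-5)^(12-j); the z^9 term has j = 9.
C(12,9) = 220.
Coefficient = C(12,9) · (-5)^3 = 220 · (-125) = -27500.

-27500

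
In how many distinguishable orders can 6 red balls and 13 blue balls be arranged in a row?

27132

Choose positions for the red balls: C(19,6) = 27132.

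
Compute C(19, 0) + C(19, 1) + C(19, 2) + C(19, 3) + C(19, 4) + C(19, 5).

16664

1 + 19 + 171 + 969 + 3876 + 11628 = 16664.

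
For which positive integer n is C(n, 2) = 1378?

53

n(n−1)/2 = 1378 ⇒ n(n−1) = 2756. Since 53·52 = 2756, n = 53.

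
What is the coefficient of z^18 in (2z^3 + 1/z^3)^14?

1025024

General term: C(14,j)·(2z^3)^j·(1/z^3)^(14-j), with z-exponent 3j − 3(14−j) = 6j − 42.
Set 6j − 42 = 18: j = 10.
C(14,10) = 1001; 2^10 = 1024; 1^4 = 1.
Coefficient = 1001 · 1024 · 1 = 1025024.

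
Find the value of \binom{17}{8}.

C(17,8) = (17·16·15·14·13·12·11·10) / 8! = 980179200 / 40320 = 24310.

24310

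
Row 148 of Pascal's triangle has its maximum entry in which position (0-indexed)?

74

C(148,j) is maximized at j = 148/2 = 74.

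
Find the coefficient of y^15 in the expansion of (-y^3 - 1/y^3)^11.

General term: C(11,j)·(-y^3)^j·(-1/y^3)^(11-j), with y-exponent 3j − 3(11−j) = 6j − 33.
Set 6j − 33 = 15: j = 8.
C(11,8) = 165; (-1)^8 = 1; (-1)^3 = -1.
Coefficient = 165 · 1 · (-1) = -165.

-165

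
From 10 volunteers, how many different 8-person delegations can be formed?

45

This is C(10,8) = 45.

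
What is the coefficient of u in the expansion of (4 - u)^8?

The general term is C(8,j)·(4)^j·(-u)^(8-j); the u^1 term has j = 7.
C(8,7) = 8.
Coefficient = C(8,7) · 4^7 · (-1)^1 = 8 · 16384 · (-1) = -131072.

-131072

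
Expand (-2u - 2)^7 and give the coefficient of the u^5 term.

The general term is C(7,j)·(-2u)^j·(-2)^(7-j); the u^5 term has j = 5.
C(7,5) = 21.
Coefficient = C(7,5) · (-2)^5 · (-2)^2 = 21 · (-32) · 4 = -2688.

-2688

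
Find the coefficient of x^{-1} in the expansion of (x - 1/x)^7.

General term: C(7,j)·(x)^j·(-1/x)^(7-j), with x-exponent 1j − 1(7−j) = 2j − 7.
Set 2j − 7 = -1: j = 3.
C(7,3) = 35; 1^3 = 1; (-1)^4 = 1.
Coefficient = 35 · 1 · 1 = 35.

35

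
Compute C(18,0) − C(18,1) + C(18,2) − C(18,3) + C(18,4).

2380

The partial alternating sum Σ_{k=0}^{4} (−1)^k C(18,k) = (−1)^4 C(17,4) = 2380.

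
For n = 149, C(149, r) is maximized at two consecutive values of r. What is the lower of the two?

For odd n = 149, C(149,r) peaks at r = (n−1)/2 and (n+1)/2; the lower is 74.

74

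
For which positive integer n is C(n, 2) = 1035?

46

n(n−1)/2 = 1035 ⇒ n(n−1) = 2070. Since 46·45 = 2070, n = 46.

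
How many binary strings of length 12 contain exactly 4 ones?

Choose the 4 positions: C(12,4) = 495.

495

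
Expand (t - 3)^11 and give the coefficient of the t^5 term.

336798

The general term is C(11,j)·(t)^j·(-3)^(11-j); the t^5 term has j = 5.
C(11,5) = 462.
Coefficient = C(11,5) · (-3)^6 = 462 · 729 = 336798.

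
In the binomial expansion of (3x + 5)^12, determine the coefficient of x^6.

The general term is C(12,j)·(3x)^j·(5)^(12-j); the x^6 term has j = 6.
C(12,6) = 924.
Coefficient = C(12,6) · 3^6 · 5^6 = 924 · 729 · 15625 = 10524937500.

10524937500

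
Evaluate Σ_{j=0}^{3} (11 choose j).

232

1 + 11 + 55 + 165 = 232.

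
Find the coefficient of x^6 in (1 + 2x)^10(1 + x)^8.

Coefficient of x^6 = Σ_{j} C(10,j)·2^j·C(8,6-j)·1^(6-j) for j from 0 to 6.
= 28 + 1120 + 12600 + 53760 + 94080 + 64512 + 13440 = 239540.

239540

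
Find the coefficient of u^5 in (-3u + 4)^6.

The general term is C(6,j)·(-3u)^j·(4)^(6-j); the u^5 term has j = 5.
C(6,5) = 6.
Coefficient = C(6,5) · (-3)^5 · 4^1 = 6 · (-243) · 4 = -5832.

-5832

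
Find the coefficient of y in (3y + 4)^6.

18432

The general term is C(6,j)·(3y)^j·(4)^(6-j); the y^1 term has j = 1.
C(6,1) = 6.
Coefficient = C(6,1) · 3^1 · 4^5 = 6 · 3 · 1024 = 18432.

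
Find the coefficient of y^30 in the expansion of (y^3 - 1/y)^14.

General term: C(14,j)·(y^3)^j·(-1/y)^(14-j), with y-exponent 3j − 1(14−j) = 4j − 14.
Set 4j − 14 = 30: j = 11.
C(14,11) = 364; 1^11 = 1; (-1)^3 = -1.
Coefficient = 364 · 1 · (-1) = -364.

-364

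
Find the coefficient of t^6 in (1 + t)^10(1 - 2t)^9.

1050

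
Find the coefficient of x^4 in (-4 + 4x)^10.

The general term is C(10,j)·(-4)^j·(4x)^(10-j); the x^4 term has j = 6.
C(10,6) = 210.
Coefficient = C(10,6) · (-4)^6 · 4^4 = 210 · 4096 · 256 = 220200960.

220200960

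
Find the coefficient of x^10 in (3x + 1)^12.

3897234

The general term is C(12,j)·(3x)^j·(1)^(12-j); the x^10 term has j = 10.
C(12,10) = 66.
Coefficient = C(12,10) · 3^10 = 66 · 59049 = 3897234.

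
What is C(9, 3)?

84

C(9,3) = (9·8·7) / 3! = 504 / 6 = 84.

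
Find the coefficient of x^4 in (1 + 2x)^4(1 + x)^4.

Coefficient of x^4 = Σ_{j} C(4,j)·2^j·C(4,4-j)·1^(4-j) for j from 0 to 4.
= 1 + 32 + 144 + 128 + 16 = 321.

321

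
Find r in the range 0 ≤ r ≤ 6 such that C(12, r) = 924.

6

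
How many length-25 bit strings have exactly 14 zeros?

4457400

Choose the 14 positions: C(25,14) = 4457400.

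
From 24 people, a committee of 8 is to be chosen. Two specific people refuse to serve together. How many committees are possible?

660858

All 8-subsets: C(24,8) = 735471. Those containing both fixed elements: C(22,6) = 74613.
735471 − 74613 = 660858.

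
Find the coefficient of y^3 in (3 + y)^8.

13608

The general term is C(8,j)·(3)^j·(y)^(8-j); the y^3 term has j = 5.
C(8,5) = 56.
Coefficient = C(8,5) · 3^5 = 56 · 243 = 13608.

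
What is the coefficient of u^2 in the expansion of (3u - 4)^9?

The general term is C(9,j)·(3u)^j·(-4)^(9-j); the u^2 term has j = 2.
C(9,2) = 36.
Coefficient = C(9,2) · 3^2 · (-4)^7 = 36 · 9 · (-16384) = -5308416.

-5308416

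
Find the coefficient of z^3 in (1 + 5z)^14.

The general term is C(14,j)·(1)^j·(5z)^(14-j); the z^3 term has j = 11.
C(14,11) = 364.
Coefficient = C(14,11) · 5^3 = 364 · 125 = 45500.

45500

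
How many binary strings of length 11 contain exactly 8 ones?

Choose the 8 positions: C(11,8) = 165.

165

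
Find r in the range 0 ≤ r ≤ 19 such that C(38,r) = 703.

2

C(38,r) increases on 0 ≤ r ≤ 19. C(38,1) = 38 and C(38,2) = 703, so r = 2.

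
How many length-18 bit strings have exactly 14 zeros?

3060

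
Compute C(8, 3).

C(8,3) = (8·7·6) / 3! = 336 / 6 = 56.

56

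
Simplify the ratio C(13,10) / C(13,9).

2/5

C(n,k+1)/C(n,k) = (n−k)/(k+1) = (13−9)/(9+1) = 4/10 = 2/5.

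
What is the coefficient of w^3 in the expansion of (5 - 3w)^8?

The general term is C(8,j)·(5)^j·(-3w)^(8-j); the w^3 term has j = 5.
C(8,5) = 56.
Coefficient = C(8,5) · 5^5 · (-3)^3 = 56 · 3125 · (-27) = -4725000.

-4725000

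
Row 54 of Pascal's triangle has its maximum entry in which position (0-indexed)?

27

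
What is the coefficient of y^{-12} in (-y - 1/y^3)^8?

General term: C(8,j)·(-y)^j·(-1/y^3)^(8-j), with y-exponent 1j − 3(8−j) = 4j − 24.
Set 4j − 24 = -12: j = 3.
C(8,3) = 56; (-1)^3 = -1; (-1)^5 = -1.
Coefficient = 56 · (-1) · (-1) = 56.

56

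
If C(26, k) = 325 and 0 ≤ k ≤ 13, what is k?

2

C(26,k) increases on 0 ≤ k ≤ 13. C(26,1) = 26 and C(26,2) = 325, so k = 2.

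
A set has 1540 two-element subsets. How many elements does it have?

n(n−1)/2 = 1540 ⇒ n(n−1) = 3080. Since 56·55 = 3080, n = 56.

56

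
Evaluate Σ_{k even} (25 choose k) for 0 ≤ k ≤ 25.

16777216

Half of (1+1)^25 + (1−1)^25 gives the even-index sum: 2^24 = 16777216.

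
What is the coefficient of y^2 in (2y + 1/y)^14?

General term: C(14,j)·(2y)^j·(1/y)^(14-j), with y-exponent 1j − 1(14−j) = 2j − 14.
Set 2j − 14 = 2: j = 8.
C(14,8) = 3003; 2^8 = 256; 1^6 = 1.
Coefficient = 3003 · 256 · 1 = 768768.

768768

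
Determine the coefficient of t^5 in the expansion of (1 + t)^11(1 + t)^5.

4368

Coefficient of t^5 = Σ_{j} C(11,j)·C(5,5-j) for j from 0 to 5.
= 1 + 55 + 550 + 1650 + 1650 + 462 = 4368.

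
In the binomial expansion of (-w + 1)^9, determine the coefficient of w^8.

9

The general term is C(9,j)·(-w)^j·(1)^(9-j); the w^8 term has j = 8.
C(9,8) = 9.
Coefficient = C(9,8) = 9.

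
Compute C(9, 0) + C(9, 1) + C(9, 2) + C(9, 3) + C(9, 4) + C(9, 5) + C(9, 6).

466

1 + 9 + 36 + 84 + 126 + 126 + 84 = 466.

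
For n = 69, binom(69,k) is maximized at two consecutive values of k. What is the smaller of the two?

34

For odd n = 69, C(69,k) peaks at k = (n−1)/2 and (n+1)/2; the smaller is 34.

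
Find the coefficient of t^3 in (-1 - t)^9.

The general term is C(9,j)·(-1)^j·(-t)^(9-j); the t^3 term has j = 6.
C(9,6) = 84.
Coefficient = C(9,6) · (-1)^3 = 84 · (-1) = -84.

-84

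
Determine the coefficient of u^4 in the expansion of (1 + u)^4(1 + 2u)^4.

Coefficient of u^4 = Σ_{j} C(4,j)·1^j·C(4,4-j)·2^(4-j) for j from 0 to 4.
= 16 + 128 + 144 + 32 + 1 = 321.

321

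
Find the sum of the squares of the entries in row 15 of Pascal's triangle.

By Vandermonde's identity, Σ C(15,i)² = C(30,15) = 155117520.

155117520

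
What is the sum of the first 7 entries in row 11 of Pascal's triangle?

1486

1 + 11 + 55 + 165 + 330 + 462 + 462 = 1486.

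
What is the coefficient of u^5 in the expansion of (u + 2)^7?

84

The general term is C(7,j)·(u)^j·(2)^(7-j); the u^5 term has j = 5.
C(7,5) = 21.
Coefficient = C(7,5) · 2^2 = 21 · 4 = 84.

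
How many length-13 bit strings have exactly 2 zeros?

Choose the 2 positions: C(13,2) = 78.

78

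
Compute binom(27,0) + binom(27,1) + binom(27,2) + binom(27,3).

3304

1 + 27 + 351 + 2925 = 3304.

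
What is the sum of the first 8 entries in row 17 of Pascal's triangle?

1 + 17 + 136 + 680 + 2380 + 6188 + 12376 + 19448 = 41226.

41226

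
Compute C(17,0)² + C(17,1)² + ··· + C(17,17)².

2333606220

Σ C(17,i)² is the coefficient of x^17 in (1+x)^17(1+x)^17 = (1+x)^34, i.e. C(34,17) = 2333606220.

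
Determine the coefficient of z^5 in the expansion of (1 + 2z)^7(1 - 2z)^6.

480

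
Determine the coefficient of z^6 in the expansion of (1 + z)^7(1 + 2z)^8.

Coefficient of z^6 = Σ_{j} C(7,j)·1^j·C(8,6-j)·2^(6-j) for j from 0 to 6.
= 1792 + 12544 + 23520 + 15680 + 3920 + 336 + 7 = 57799.

57799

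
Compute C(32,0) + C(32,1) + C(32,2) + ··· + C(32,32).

Setting x = 1 in (1+x)^32 gives Σ C(32,k) = 2^32 = 4294967296.

4294967296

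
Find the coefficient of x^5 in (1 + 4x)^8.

57344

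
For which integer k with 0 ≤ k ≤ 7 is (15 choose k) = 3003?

5

C(15,k) increases on 0 ≤ k ≤ 7. C(15,4) = 1365 and C(15,5) = 3003, so k = 5.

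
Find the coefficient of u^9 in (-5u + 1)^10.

-19531250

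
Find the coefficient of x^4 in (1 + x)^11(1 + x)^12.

8855

Coefficient of x^4 = Σ_{j} C(11,j)·C(12,4-j) for j from 0 to 4.
= 495 + 2420 + 3630 + 1980 + 330 = 8855.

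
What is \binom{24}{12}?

2704156

C(24,12) = (24·23·22·21·20·19·18·17·16·15·14·13) / 12! = 1295295050649600 / 479001600 = 2704156.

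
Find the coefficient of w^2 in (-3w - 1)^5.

-90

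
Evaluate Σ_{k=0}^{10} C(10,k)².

Σ C(10,k)² is the coefficient of x^10 in (1+x)^10(1+x)^10 = (1+x)^20, i.e. C(20,10) = 184756.

184756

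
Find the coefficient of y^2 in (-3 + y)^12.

The general term is C(12,j)·(-3)^j·(y)^(12-j); the y^2 term has j = 10.
C(12,10) = 66.
Coefficient = C(12,10) · (-3)^10 = 66 · 59049 = 3897234.

3897234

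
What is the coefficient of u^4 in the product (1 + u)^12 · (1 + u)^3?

Coefficient of u^4 = Σ_{j} C(12,j)·C(3,4-j) for j from 1 to 4.
= 12 + 198 + 660 + 495 = 1365.

1365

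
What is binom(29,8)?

4292145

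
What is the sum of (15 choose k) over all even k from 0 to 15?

Half of (1+1)^15 + (1−1)^15 gives the even-index sum: 2^14 = 16384.

16384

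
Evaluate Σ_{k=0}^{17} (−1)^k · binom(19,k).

The partial alternating sum Σ_{k=0}^{17} (−1)^k C(19,k) = (−1)^17 C(18,17) = -18.

-18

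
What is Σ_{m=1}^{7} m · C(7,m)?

448

Differentiating (1+x)^7 and setting x=1: Σ m·C(7,m) = 7·2^6 = 448.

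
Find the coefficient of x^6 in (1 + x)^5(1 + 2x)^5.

1970

Coefficient of x^6 = Σ_{j} C(5,j)·1^j·C(5,6-j)·2^(6-j) for j from 1 to 5.
= 160 + 800 + 800 + 200 + 10 = 1970.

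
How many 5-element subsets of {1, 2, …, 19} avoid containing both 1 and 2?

10948

All 5-subsets: C(19,5) = 11628. Those containing both fixed elements: C(17,3) = 680.
11628 − 680 = 10948.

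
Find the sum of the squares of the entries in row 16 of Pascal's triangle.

By Vandermonde's identity, Σ C(16,r)² = C(32,16) = 601080390.

601080390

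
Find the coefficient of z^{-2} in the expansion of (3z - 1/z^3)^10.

General term: C(10,j)·(3z)^j·(-1/z^3)^(10-j), with z-exponent 1j − 3(10−j) = 4j − 30.
Set 4j − 30 = -2: j = 7.
C(10,7) = 120; 3^7 = 2187; (-1)^3 = -1.
Coefficient = 120 · 2187 · (-1) = -262440.

-262440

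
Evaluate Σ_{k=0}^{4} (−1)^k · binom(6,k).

5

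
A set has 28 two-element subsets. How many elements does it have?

n(n−1)/2 = 28 ⇒ n(n−1) = 56. Since 8·7 = 56, n = 8.

8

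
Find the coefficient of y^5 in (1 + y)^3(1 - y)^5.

-6

Coefficient of y^5 = Σ_{j} C(3,j)·1^j·C(5,5-j)·(-1)^(5-j) for j from 0 to 3.
= (-1) + 15 + (-30) + 10 = -6.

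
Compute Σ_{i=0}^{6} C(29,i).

1 + 29 + 406 + 3654 + 23751 + 118755 + 475020 = 621616.

621616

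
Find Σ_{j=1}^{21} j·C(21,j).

Differentiating (1+x)^21 and setting x=1: Σ j·C(21,j) = 21·2^20 = 22020096.

22020096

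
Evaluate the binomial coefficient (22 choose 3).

1540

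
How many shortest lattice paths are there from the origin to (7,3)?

Each path is a sequence of 10 steps with 7 rights: C(10,7) = 120.

120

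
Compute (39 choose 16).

37711260990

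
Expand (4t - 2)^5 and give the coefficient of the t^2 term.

-1280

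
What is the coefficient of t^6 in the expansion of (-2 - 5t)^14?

12012000000

The general term is C(14,j)·(-2)^j·(-5t)^(14-j); the t^6 term has j = 8.
C(14,8) = 3003.
Coefficient = C(14,8) · (-2)^8 · (-5)^6 = 3003 · 256 · 15625 = 12012000000.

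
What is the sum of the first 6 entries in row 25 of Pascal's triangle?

68406

1 + 25 + 300 + 2300 + 12650 + 53130 = 68406.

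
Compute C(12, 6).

C(12,6) = (12·11·10·9·8·7) / 6! = 665280 / 720 = 924.

924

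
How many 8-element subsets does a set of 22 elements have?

C(22,8) = (22·21·20·19·18·17·16·15) / 8! = 12893126400 / 40320 = 319770.

319770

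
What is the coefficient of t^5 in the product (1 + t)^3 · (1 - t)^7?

0

Coefficient of t^5 = Σ_{j} C(3,j)·1^j·C(7,5-j)·(-1)^(5-j) for j from 0 to 3.
= (-21) + 105 + (-105) + 21 = 0.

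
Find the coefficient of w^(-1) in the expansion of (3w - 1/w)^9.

-10206

General term: C(9,j)·(3w)^j·(-1/w)^(9-j), with w-exponent 1j − 1(9−j) = 2j − 9.
Set 2j − 9 = -1: j = 4.
C(9,4) = 126; 3^4 = 81; (-1)^5 = -1.
Coefficient = 126 · 81 · (-1) = -10206.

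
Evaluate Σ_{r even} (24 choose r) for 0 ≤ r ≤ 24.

8388608

Half of (1+1)^24 + (1−1)^24 gives the even-index sum: 2^23 = 8388608.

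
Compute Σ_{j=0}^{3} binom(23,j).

2048

1 + 23 + 253 + 1771 = 2048.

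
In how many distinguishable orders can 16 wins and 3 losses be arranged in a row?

Choose positions for the wins: C(19,16) = 969.

969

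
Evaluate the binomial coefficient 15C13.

105

C(15,13) = C(15,2) by symmetry.
C(15,2) = (15·14) / 2! = 210 / 2 = 105.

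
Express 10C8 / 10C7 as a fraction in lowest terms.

C(n,k+1)/C(n,k) = (n−k)/(k+1) = (10−7)/(7+1) = 3/8.

3/8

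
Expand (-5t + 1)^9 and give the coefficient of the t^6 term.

1312500

The general term is C(9,j)·(-5t)^j·(1)^(9-j); the t^6 term has j = 6.
C(9,6) = 84.
Coefficient = C(9,6) · (-5)^6 = 84 · 15625 = 1312500.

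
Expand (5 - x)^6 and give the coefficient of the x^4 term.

375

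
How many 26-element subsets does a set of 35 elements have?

C(35,26) = C(35,9) by symmetry.
C(35,9) = (35·34·33·32·31·30·29·28·27) / 9! = 25622035084800 / 362880 = 70607460.

70607460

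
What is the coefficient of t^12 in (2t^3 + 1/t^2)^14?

General term: C(14,j)·(2t^3)^j·(1/t^2)^(14-j), with t-exponent 3j − 2(14−j) = 5j − 28.
Set 5j − 28 = 12: j = 8.
C(14,8) = 3003; 2^8 = 256; 1^6 = 1.
Coefficient = 3003 · 256 · 1 = 768768.

768768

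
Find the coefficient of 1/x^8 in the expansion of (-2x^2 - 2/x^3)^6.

960

General term: C(6,j)·(-2x^2)^j·(-2/x^3)^(6-j), with x-exponent 2j − 3(6−j) = 5j − 18.
Set 5j − 18 = -8: j = 2.
C(6,2) = 15; (-2)^2 = 4; (-2)^4 = 16.
Coefficient = 15 · 4 · 16 = 960.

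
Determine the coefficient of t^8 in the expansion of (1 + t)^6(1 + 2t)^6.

9420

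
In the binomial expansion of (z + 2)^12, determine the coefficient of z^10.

264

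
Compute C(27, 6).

296010

C(27,6) = (27·26·25·24·23·22) / 6! = 213127200 / 720 = 296010.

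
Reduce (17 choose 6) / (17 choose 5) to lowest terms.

2

C(n,k+1)/C(n,k) = (n−k)/(k+1) = (17−5)/(5+1) = 12/6 = 2.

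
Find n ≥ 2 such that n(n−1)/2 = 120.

16

n(n−1)/2 = 120 ⇒ n(n−1) = 240. Since 16·15 = 240, n = 16.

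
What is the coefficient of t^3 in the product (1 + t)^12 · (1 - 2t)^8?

60

Coefficient of t^3 = Σ_{j} C(12,j)·1^j·C(8,3-j)·(-2)^(3-j) for j from 0 to 3.
= (-448) + 1344 + (-1056) + 220 = 60.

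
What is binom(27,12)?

17383860

C(27,12) = (27·26·25·24·23·22·21·20·19·18·17·16) / 12! = 8326896754176000 / 479001600 = 17383860.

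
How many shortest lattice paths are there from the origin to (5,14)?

11628

Each path is a sequence of 19 steps with 5 rights: C(19,5) = 11628.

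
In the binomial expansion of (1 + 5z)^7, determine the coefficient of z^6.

The general term is C(7,j)·(1)^j·(5z)^(7-j); the z^6 term has j = 1.
C(7,1) = 7.
Coefficient = C(7,1) · 5^6 = 7 · 15625 = 109375.

109375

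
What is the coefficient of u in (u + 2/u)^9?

General term: C(9,j)·(u)^j·(2/u)^(9-j), with u-exponent 1j − 1(9−j) = 2j − 9.
Set 2j − 9 = 1: j = 5.
C(9,5) = 126; 1^5 = 1; 2^4 = 16.
Coefficient = 126 · 1 · 16 = 2016.

2016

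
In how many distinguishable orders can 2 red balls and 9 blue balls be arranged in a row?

55

Choose positions for the red balls: C(11,2) = 55.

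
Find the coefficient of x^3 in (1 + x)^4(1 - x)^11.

-7

Coefficient of x^3 = Σ_{j} C(4,j)·1^j·C(11,3-j)·(-1)^(3-j) for j from 0 to 3.
= (-165) + 220 + (-66) + 4 = -7.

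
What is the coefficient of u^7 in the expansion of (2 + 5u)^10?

The general term is C(10,j)·(2)^j·(5u)^(10-j); the u^7 term has j = 3.
C(10,3) = 120.
Coefficient = C(10,3) · 2^3 · 5^7 = 120 · 8 · 78125 = 75000000.

75000000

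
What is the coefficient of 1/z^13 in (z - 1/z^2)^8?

General term: C(8,j)·(z)^j·(-1/z^2)^(8-j), with z-exponent 1j − 2(8−j) = 3j − 16.
Set 3j − 16 = -13: j = 1.
C(8,1) = 8; 1^1 = 1; (-1)^7 = -1.
Coefficient = 8 · 1 · (-1) = -8.

-8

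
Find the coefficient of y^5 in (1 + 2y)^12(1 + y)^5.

85305

Coefficient of y^5 = Σ_{j} C(12,j)·2^j·C(5,5-j)·1^(5-j) for j from 0 to 5.
= 1 + 120 + 2640 + 17600 + 39600 + 25344 = 85305.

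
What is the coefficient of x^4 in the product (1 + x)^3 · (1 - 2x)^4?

-16

Coefficient of x^4 = Σ_{j} C(3,j)·1^j·C(4,4-j)·(-2)^(4-j) for j from 0 to 3.
= 16 + (-96) + 72 + (-8) = -16.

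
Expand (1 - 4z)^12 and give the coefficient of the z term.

-48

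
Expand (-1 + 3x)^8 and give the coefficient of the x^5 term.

-13608

The general term is C(8,j)·(-1)^j·(3x)^(8-j); the x^5 term has j = 3.
C(8,3) = 56.
Coefficient = C(8,3) · (-1)^3 · 3^5 = 56 · (-1) · 243 = -13608.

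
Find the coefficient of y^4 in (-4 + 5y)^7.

-1400000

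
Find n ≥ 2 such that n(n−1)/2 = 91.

14

n(n−1)/2 = 91 ⇒ n(n−1) = 182. Since 14·13 = 182, n = 14.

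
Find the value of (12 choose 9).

C(12,9) = C(12,3) by symmetry.
C(12,3) = (12·11·10) / 3! = 1320 / 6 = 220.

220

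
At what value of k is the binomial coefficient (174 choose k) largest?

C(174,k) is maximized at k = 174/2 = 87.

87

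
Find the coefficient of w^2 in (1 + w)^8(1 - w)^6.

Coefficient of w^2 = Σ_{j} C(8,j)·1^j·C(6,2-j)·(-1)^(2-j) for j from 0 to 2.
= 15 + (-48) + 28 = -5.

-5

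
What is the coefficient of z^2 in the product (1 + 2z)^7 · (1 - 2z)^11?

-4

Coefficient of z^2 = Σ_{j} C(7,j)·2^j·C(11,2-j)·(-2)^(2-j) for j from 0 to 2.
= 220 + (-308) + 84 = -4.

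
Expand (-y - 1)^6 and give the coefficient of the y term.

The general term is C(6,j)·(-y)^j·(-1)^(6-j); the y^1 term has j = 1.
C(6,1) = 6.
Coefficient = C(6,1) · (-1)^1 · (-1)^5 = 6 · (-1) · (-1) = 6.

6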